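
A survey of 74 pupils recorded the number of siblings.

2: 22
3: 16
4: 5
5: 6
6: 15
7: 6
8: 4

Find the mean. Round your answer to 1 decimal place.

Values: 2, 3, 4, 5, 6, 7, 8
Σfx = 22×2 + 16×3 + 5×4 + 6×5 + 15×6 + 6×7 + 4×8 = 306
n = Σf = 74
Mean = 306 / 74 = 4.1351

4.1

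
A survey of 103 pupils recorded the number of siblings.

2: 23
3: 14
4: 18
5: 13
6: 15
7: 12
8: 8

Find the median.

Cumulative frequencies: 23, 37, 55, 68, 83, 95, 103
n = 103, so the median is the value in position (n+1)/2 = 52.
Position 52 falls at value 4.

4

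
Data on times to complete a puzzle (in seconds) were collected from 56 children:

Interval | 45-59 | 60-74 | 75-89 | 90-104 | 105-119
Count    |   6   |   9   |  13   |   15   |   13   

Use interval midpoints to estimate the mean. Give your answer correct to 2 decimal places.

87.36

Midpoints: 52, 67, 82, 97, 112
Σfm = 6×52 + 9×67 + 13×82 + 15×97 + 13×112 = 4892
n = Σf = 56
Mean = 4892 / 56 = 87.3571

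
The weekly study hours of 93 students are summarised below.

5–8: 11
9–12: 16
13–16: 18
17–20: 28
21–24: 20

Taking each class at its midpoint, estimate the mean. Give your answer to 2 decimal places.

Midpoints: 6.5, 10.5, 14.5, 18.5, 22.5
Σfm = 11×6.5 + 16×10.5 + 18×14.5 + 28×18.5 + 20×22.5 = 1468.5
n = Σf = 93
Mean = 1468.5 / 93 = 15.7903

15.79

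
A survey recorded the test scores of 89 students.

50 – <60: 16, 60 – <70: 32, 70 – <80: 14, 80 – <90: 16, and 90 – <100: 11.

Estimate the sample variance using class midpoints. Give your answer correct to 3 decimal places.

168.641

Midpoints: 55, 65, 75, 85, 95
n = 89, Σfm = 6415, mean = 72.0787
Σfm² = 477225
Σf(m − x̄)² = Σfm² − (Σfm)²/n = 477225 − 6415²/89 = 14840.4494
Sample variance = 14840.4494 / 88 = 168.6415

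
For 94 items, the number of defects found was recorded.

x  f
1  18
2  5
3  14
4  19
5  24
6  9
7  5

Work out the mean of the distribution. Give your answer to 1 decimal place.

Values: 1, 2, 3, 4, 5, 6, 7
Σfx = 18×1 + 5×2 + 14×3 + 19×4 + 24×5 + 9×6 + 5×7 = 355
n = Σf = 94
Mean = 355 / 94 = 3.7766

3.8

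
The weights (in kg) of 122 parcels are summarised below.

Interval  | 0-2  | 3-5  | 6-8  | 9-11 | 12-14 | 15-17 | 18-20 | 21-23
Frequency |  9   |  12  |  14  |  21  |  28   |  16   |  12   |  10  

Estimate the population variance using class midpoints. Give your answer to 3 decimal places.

Midpoints: 1, 4, 7, 10, 13, 16, 19, 22
n = 122, Σfm = 1433, mean = 11.7459
Σfm² = 20987
Σf(m − x̄)² = Σfm² − (Σfm)²/n = 20987 − 1433²/122 = 4155.1230
Population variance = 4155.1230 / 122 = 34.0584

34.058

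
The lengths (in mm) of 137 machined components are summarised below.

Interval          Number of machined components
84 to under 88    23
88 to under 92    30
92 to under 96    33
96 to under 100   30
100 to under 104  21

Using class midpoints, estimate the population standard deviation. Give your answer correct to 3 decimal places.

5.249

Midpoints: 86, 90, 94, 98, 102
n = 137, Σfm = 12862, mean = 93.8832
Σfm² = 1211300
Σf(m − x̄)² = Σfm² − (Σfm)²/n = 1211300 − 12862²/137 = 3774.1314
Population variance = 3774.1314 / 137 = 27.5484
Standard deviation = √27.5484 = 5.2487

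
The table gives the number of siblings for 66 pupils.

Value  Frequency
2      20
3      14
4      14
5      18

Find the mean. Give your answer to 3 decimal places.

Values: 2, 3, 4, 5
Σfx = 20×2 + 14×3 + 14×4 + 18×5 = 228
n = Σf = 66
Mean = 228 / 66 = 3.4545

3.455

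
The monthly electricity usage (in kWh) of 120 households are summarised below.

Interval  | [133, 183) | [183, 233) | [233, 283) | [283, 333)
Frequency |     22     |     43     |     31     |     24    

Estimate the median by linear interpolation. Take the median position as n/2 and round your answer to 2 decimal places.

Cumulative frequencies: 22, 65, 96, 120
n = 120; position = n/2 = 60.
This falls in the class [183, 233): L = 183, F = 22, f = 43, h = 50.
Median ≈ 183 + ((60 − 22) / 43) × 50 = 227.1860

227.19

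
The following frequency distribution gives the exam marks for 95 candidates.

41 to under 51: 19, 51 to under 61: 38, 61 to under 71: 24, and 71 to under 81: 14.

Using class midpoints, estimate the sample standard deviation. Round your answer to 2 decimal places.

Midpoints: 46, 56, 66, 76
n = 95, Σfm = 5650, mean = 59.4737
Σfm² = 344780
Σf(m − x̄)² = Σfm² − (Σfm)²/n = 344780 − 5650²/95 = 8753.6842
Sample variance = 8753.6842 / 94 = 93.1243
Standard deviation = √93.1243 = 9.6501

9.65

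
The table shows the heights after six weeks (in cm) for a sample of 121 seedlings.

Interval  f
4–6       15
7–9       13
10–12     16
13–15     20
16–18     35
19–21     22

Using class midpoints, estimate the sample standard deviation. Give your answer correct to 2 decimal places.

Midpoints: 5, 8, 11, 14, 17, 20
n = 121, Σfm = 1670, mean = 13.8017
Σfm² = 25978
Σf(m − x̄)² = Σfm² − (Σfm)²/n = 25978 − 1670²/121 = 2929.2397
Sample variance = 2929.2397 / 120 = 24.4103
Standard deviation = √24.4103 = 4.9407

4.94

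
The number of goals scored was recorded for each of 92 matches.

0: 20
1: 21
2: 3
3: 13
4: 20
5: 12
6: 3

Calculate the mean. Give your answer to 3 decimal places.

Values: 0, 1, 2, 3, 4, 5, 6
Σfx = 20×0 + 21×1 + 3×2 + 13×3 + 20×4 + 12×5 + 3×6 = 224
n = Σf = 92
Mean = 224 / 92 = 2.4348

2.435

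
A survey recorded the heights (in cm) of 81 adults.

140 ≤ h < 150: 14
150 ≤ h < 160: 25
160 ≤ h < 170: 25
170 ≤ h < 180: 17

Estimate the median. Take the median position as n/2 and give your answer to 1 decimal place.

160.6

Cumulative frequencies: 14, 39, 64, 81
n = 81; position = n/2 = 40.5.
This falls in the class 160 ≤ h < 170: L = 160, F = 39, f = 25, h = 10.
Median ≈ 160 + ((40.5 − 39) / 25) × 10 = 160.6000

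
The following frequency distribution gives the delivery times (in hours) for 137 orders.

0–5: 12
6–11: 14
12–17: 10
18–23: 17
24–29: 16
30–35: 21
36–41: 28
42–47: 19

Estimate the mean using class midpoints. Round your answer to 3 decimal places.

26.807

Midpoints: 2.5, 8.5, 14.5, 20.5, 26.5, 32.5, 38.5, 44.5
Σfm = 12×2.5 + 14×8.5 + 10×14.5 + 17×20.5 + 16×26.5 + 21×32.5 + 28×38.5 + 19×44.5 = 3672.5
n = Σf = 137
Mean = 3672.5 / 137 = 26.8066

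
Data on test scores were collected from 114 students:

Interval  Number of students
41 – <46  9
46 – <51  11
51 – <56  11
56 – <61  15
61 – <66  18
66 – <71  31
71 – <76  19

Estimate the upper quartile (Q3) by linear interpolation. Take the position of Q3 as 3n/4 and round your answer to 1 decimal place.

69.5

Cumulative frequencies: 9, 20, 31, 46, 64, 95, 114
n = 114; position = 3n/4 = 85.5.
This falls in the class 66 – <71: L = 66, F = 64, f = 31, h = 5.
Upper quartile ≈ 66 + ((85.5 − 64) / 31) × 5 = 69.4677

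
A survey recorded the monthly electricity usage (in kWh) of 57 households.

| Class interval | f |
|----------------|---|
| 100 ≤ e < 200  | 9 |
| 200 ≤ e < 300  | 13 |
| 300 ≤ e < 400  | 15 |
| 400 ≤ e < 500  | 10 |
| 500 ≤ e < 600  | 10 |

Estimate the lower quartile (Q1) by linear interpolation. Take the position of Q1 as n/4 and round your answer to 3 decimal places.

240.385

Cumulative frequencies: 9, 22, 37, 47, 57
n = 57; position = n/4 = 14.25.
This falls in the class 200 ≤ e < 300: L = 200, F = 9, f = 13, h = 100.
Lower quartile ≈ 200 + ((14.25 − 9) / 13) × 100 = 240.3846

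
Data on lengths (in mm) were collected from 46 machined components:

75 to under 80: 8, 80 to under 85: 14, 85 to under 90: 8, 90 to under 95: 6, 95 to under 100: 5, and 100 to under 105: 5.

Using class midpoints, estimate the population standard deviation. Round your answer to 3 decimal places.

7.973

Midpoints: 77.5, 82.5, 87.5, 92.5, 97.5, 102.5
n = 46, Σfm = 4030, mean = 87.6087
Σfm² = 355987.5
Σf(m − x̄)² = Σfm² − (Σfm)²/n = 355987.5 − 4030²/46 = 2924.4565
Population variance = 2924.4565 / 46 = 63.5751
Standard deviation = √63.5751 = 7.9734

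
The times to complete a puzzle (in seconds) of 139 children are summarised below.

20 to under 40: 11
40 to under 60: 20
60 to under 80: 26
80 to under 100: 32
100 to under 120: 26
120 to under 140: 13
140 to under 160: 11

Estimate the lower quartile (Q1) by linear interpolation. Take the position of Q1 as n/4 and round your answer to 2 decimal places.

62.88

Cumulative frequencies: 11, 31, 57, 89, 115, 128, 139
n = 139; position = n/4 = 34.75.
This falls in the class 60 to under 80: L = 60, F = 31, f = 26, h = 20.
Lower quartile ≈ 60 + ((34.75 − 31) / 26) × 20 = 62.8846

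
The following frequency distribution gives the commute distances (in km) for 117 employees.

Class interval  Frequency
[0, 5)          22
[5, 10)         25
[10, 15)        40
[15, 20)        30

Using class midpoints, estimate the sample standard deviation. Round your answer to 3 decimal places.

5.293

Midpoints: 2.5, 7.5, 12.5, 17.5
n = 117, Σfm = 1267.5, mean = 10.8333
Σfm² = 16981.25
Σf(m − x̄)² = Σfm² − (Σfm)²/n = 16981.25 − 1267.5²/117 = 3250.0000
Sample variance = 3250.0000 / 116 = 28.0172
Standard deviation = √28.0172 = 5.2931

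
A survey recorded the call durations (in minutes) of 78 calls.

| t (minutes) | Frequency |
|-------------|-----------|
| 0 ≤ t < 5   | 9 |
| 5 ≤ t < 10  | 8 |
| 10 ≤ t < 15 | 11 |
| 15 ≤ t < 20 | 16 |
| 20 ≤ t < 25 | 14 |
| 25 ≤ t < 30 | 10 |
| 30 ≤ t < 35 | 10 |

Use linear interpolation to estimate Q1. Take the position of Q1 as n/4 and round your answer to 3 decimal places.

11.136

Cumulative frequencies: 9, 17, 28, 44, 58, 68, 78
n = 78; position = n/4 = 19.5.
This falls in the class 10 ≤ t < 15: L = 10, F = 17, f = 11, h = 5.
Lower quartile ≈ 10 + ((19.5 − 17) / 11) × 5 = 11.1364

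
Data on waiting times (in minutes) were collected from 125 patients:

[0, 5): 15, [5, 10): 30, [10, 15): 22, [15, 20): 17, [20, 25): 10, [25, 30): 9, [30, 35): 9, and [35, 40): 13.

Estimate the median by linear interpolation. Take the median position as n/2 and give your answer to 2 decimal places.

13.98

Cumulative frequencies: 15, 45, 67, 84, 94, 103, 112, 125
n = 125; position = n/2 = 62.5.
This falls in the class [10, 15): L = 10, F = 45, f = 22, h = 5.
Median ≈ 10 + ((62.5 − 45) / 22) × 5 = 13.9773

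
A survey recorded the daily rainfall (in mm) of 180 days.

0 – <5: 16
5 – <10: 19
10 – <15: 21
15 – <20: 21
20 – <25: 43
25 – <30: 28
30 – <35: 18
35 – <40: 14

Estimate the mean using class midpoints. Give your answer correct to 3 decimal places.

20.333

Midpoints: 2.5, 7.5, 12.5, 17.5, 22.5, 27.5, 32.5, 37.5
Σfm = 16×2.5 + 19×7.5 + 21×12.5 + 21×17.5 + 43×22.5 + 28×27.5 + 18×32.5 + 14×37.5 = 3660
n = Σf = 180
Mean = 3660 / 180 = 20.3333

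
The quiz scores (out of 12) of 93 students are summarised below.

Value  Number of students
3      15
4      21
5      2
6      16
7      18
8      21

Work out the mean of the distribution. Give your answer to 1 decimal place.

5.7

Values: 3, 4, 5, 6, 7, 8
Σfx = 15×3 + 21×4 + 2×5 + 16×6 + 18×7 + 21×8 = 529
n = Σf = 93
Mean = 529 / 93 = 5.6882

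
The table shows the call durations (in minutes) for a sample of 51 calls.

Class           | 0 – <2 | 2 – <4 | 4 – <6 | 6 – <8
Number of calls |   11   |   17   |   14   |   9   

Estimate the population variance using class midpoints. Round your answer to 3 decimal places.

4.106

Midpoints: 1, 3, 5, 7
n = 51, Σfm = 195, mean = 3.8235
Σfm² = 955
Σf(m − x̄)² = Σfm² − (Σfm)²/n = 955 − 195²/51 = 209.4118
Population variance = 209.4118 / 51 = 4.1061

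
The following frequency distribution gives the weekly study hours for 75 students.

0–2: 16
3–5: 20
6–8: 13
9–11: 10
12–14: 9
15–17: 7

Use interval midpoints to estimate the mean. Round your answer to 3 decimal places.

6.880

Midpoints: 1, 4, 7, 10, 13, 16
Σfm = 16×1 + 20×4 + 13×7 + 10×10 + 9×13 + 7×16 = 516
n = Σf = 75
Mean = 516 / 75 = 6.8800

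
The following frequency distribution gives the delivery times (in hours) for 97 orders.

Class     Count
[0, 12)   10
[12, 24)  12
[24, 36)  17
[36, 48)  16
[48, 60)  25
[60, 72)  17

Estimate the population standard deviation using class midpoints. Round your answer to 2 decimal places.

19.13

Midpoints: 6, 18, 30, 42, 54, 66
n = 97, Σfm = 3930, mean = 40.5155
Σfm² = 194724
Σf(m − x̄)² = Σfm² − (Σfm)²/n = 194724 − 3930²/97 = 35498.2268
Population variance = 35498.2268 / 97 = 365.9611
Standard deviation = √365.9611 = 19.1301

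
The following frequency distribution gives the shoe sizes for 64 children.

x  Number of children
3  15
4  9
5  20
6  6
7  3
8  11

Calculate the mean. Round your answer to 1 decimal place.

5.1

Values: 3, 4, 5, 6, 7, 8
Σfx = 15×3 + 9×4 + 20×5 + 6×6 + 3×7 + 11×8 = 326
n = Σf = 64
Mean = 326 / 64 = 5.0938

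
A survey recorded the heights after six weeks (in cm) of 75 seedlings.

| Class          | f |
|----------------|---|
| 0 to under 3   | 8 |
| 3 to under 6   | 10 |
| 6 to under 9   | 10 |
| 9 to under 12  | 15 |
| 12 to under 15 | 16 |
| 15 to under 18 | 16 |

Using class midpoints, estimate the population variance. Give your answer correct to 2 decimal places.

24.18

Midpoints: 1.5, 4.5, 7.5, 10.5, 13.5, 16.5
n = 75, Σfm = 769.5, mean = 10.2600
Σfm² = 9708.75
Σf(m − x̄)² = Σfm² − (Σfm)²/n = 9708.75 − 769.5²/75 = 1813.6800
Population variance = 1813.6800 / 75 = 24.1824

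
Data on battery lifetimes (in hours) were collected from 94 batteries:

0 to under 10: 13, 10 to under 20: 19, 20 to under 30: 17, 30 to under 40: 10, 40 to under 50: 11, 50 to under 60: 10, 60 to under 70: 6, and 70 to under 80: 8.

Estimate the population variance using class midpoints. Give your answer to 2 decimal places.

Midpoints: 5, 15, 25, 35, 45, 55, 65, 75
n = 94, Σfm = 3160, mean = 33.6170
Σfm² = 150350
Σf(m − x̄)² = Σfm² − (Σfm)²/n = 150350 − 3160²/94 = 44120.2128
Population variance = 44120.2128 / 94 = 469.3640

469.36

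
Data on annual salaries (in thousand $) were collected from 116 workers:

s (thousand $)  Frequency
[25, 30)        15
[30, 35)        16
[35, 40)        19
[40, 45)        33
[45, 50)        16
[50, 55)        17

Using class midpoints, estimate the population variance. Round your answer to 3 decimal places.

61.155

Midpoints: 27.5, 32.5, 37.5, 42.5, 47.5, 52.5
n = 116, Σfm = 4700, mean = 40.5172
Σfm² = 197525
Σf(m − x̄)² = Σfm² − (Σfm)²/n = 197525 − 4700²/116 = 7093.9655
Population variance = 7093.9655 / 116 = 61.1549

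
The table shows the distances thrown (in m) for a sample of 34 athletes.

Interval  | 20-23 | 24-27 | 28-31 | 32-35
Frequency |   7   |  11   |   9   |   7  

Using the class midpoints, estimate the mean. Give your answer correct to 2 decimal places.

27.38

Midpoints: 21.5, 25.5, 29.5, 33.5
Σfm = 7×21.5 + 11×25.5 + 9×29.5 + 7×33.5 = 931
n = Σf = 34
Mean = 931 / 34 = 27.3824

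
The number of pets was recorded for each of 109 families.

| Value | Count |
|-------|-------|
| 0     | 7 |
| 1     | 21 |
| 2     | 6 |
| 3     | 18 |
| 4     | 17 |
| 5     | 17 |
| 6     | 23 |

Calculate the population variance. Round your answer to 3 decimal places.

Values: 0, 1, 2, 3, 4, 5, 6
n = 109, Σfx = 378, mean = 3.4679
Σfx² = 1732
Σf(x − x̄)² = Σfx² − (Σfx)²/n = 1732 − 378²/109 = 421.1376
Population variance = 421.1376 / 109 = 3.8636

3.864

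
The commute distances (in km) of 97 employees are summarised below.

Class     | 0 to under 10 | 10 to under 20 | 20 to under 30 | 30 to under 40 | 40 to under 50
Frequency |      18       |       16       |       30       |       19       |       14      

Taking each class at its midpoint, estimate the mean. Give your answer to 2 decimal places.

24.48

Midpoints: 5, 15, 25, 35, 45
Σfm = 18×5 + 16×15 + 30×25 + 19×35 + 14×45 = 2375
n = Σf = 97
Mean = 2375 / 97 = 24.4845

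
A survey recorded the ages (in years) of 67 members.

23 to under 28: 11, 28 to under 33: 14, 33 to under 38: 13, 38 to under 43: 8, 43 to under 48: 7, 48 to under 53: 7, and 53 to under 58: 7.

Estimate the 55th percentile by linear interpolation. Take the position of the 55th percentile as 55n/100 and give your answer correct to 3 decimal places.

37.558

Cumulative frequencies: 11, 25, 38, 46, 53, 60, 67
n = 67; position = 55n/100 = 36.85.
This falls in the class 33 to under 38: L = 33, F = 25, f = 13, h = 5.
55th percentile ≈ 33 + ((36.85 − 25) / 13) × 5 = 37.5577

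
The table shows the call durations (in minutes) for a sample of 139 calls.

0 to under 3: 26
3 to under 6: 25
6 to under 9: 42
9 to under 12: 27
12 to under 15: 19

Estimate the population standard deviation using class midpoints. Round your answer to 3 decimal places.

3.867

Midpoints: 1.5, 4.5, 7.5, 10.5, 13.5
n = 139, Σfm = 1006.5, mean = 7.2410
Σfm² = 9366.75
Σf(m − x̄)² = Σfm² − (Σfm)²/n = 9366.75 − 1006.5²/139 = 2078.6763
Population variance = 2078.6763 / 139 = 14.9545
Standard deviation = √14.9545 = 3.8671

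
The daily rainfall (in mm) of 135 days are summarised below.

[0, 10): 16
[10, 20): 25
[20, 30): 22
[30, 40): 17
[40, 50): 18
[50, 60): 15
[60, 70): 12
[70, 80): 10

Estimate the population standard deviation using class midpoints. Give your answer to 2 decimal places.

21.29

Midpoints: 5, 15, 25, 35, 45, 55, 65, 75
n = 135, Σfm = 4765, mean = 35.2963
Σfm² = 229375
Σf(m − x̄)² = Σfm² − (Σfm)²/n = 229375 − 4765²/135 = 61188.1481
Population variance = 61188.1481 / 135 = 453.2455
Standard deviation = √453.2455 = 21.2896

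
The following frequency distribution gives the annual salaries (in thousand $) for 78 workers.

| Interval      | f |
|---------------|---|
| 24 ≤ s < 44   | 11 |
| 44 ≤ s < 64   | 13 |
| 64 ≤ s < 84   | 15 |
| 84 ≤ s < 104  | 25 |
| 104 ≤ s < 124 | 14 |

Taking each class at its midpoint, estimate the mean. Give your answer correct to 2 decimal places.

Midpoints: 34, 54, 74, 94, 114
Σfm = 11×34 + 13×54 + 15×74 + 25×94 + 14×114 = 6132
n = Σf = 78
Mean = 6132 / 78 = 78.6154

78.62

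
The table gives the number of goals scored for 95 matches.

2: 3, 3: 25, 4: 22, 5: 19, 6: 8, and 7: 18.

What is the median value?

Cumulative frequencies: 3, 28, 50, 69, 77, 95
n = 95, so the median is the value in position (n+1)/2 = 48.
Position 48 falls at value 4.

4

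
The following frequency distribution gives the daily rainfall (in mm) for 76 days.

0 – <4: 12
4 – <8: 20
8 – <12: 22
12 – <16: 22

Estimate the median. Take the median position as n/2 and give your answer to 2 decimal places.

Cumulative frequencies: 12, 32, 54, 76
n = 76; position = n/2 = 38.
This falls in the class 8 – <12: L = 8, F = 32, f = 22, h = 4.
Median ≈ 8 + ((38 − 32) / 22) × 4 = 9.0909

9.09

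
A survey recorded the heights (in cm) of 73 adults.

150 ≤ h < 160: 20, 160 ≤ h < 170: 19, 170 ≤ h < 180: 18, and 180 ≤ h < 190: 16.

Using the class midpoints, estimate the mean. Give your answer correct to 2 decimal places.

Midpoints: 155, 165, 175, 185
Σfm = 20×155 + 19×165 + 18×175 + 16×185 = 12345
n = Σf = 73
Mean = 12345 / 73 = 169.1096

169.11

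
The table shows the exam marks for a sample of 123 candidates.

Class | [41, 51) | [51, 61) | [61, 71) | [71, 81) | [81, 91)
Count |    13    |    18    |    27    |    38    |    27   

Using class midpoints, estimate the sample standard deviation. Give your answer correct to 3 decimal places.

12.716

Midpoints: 46, 56, 66, 76, 86
n = 123, Σfm = 8598, mean = 69.9024
Σfm² = 620748
Σf(m − x̄)² = Σfm² − (Σfm)²/n = 620748 − 8598²/123 = 19726.8293
Sample variance = 19726.8293 / 122 = 161.6953
Standard deviation = √161.6953 = 12.7159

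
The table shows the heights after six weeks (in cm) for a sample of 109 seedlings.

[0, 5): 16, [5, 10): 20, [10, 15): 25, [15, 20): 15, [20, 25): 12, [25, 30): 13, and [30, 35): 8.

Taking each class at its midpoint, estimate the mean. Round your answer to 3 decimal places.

Midpoints: 2.5, 7.5, 12.5, 17.5, 22.5, 27.5, 32.5
Σfm = 16×2.5 + 20×7.5 + 25×12.5 + 15×17.5 + 12×22.5 + 13×27.5 + 8×32.5 = 1652.5
n = Σf = 109
Mean = 1652.5 / 109 = 15.1606

15.161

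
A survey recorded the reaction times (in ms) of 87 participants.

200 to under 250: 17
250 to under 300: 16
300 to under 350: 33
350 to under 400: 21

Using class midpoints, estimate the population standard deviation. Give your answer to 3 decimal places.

Midpoints: 225, 275, 325, 375
n = 87, Σfm = 26825, mean = 308.3333
Σfm² = 8509375
Σf(m − x̄)² = Σfm² − (Σfm)²/n = 8509375 − 26825²/87 = 238333.3333
Population variance = 238333.3333 / 87 = 2739.4636
Standard deviation = √2739.4636 = 52.3399

52.340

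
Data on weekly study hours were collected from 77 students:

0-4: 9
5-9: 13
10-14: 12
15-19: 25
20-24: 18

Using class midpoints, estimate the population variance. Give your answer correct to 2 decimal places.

Midpoints: 2, 7, 12, 17, 22
n = 77, Σfm = 1074, mean = 13.9481
Σfm² = 18338
Σf(m − x̄)² = Σfm² − (Σfm)²/n = 18338 − 1074²/77 = 3357.7922
Population variance = 3357.7922 / 77 = 43.6077

43.61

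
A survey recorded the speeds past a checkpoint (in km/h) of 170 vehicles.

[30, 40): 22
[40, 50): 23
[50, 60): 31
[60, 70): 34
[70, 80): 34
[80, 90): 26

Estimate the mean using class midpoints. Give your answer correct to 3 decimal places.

Midpoints: 35, 45, 55, 65, 75, 85
Σfm = 22×35 + 23×45 + 31×55 + 34×65 + 34×75 + 26×85 = 10480
n = Σf = 170
Mean = 10480 / 170 = 61.6471

61.647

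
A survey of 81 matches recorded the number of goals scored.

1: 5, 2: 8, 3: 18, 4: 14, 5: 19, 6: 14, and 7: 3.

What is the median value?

Cumulative frequencies: 5, 13, 31, 45, 64, 78, 81
n = 81, so the median is the value in position (n+1)/2 = 41.
Position 41 falls at value 4.

4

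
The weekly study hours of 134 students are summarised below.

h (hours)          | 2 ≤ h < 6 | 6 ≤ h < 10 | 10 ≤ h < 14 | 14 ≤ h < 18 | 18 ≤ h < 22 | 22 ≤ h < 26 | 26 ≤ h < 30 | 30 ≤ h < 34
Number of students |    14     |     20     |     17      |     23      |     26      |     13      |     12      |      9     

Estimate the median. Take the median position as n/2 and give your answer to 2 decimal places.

Cumulative frequencies: 14, 34, 51, 74, 100, 113, 125, 134
n = 134; position = n/2 = 67.
This falls in the class 14 ≤ h < 18: L = 14, F = 51, f = 23, h = 4.
Median ≈ 14 + ((67 − 51) / 23) × 4 = 16.7826

16.78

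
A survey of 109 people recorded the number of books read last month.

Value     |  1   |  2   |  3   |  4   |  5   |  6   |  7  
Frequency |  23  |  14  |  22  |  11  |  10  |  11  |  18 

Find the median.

Cumulative frequencies: 23, 37, 59, 70, 80, 91, 109
n = 109, so the median is the value in position (n+1)/2 = 55.
Position 55 falls at value 3.

3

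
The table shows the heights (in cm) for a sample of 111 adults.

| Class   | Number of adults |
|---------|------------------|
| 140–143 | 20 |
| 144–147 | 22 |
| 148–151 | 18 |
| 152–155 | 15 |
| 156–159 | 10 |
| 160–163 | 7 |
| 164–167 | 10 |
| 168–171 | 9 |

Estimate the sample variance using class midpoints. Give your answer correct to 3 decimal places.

79.822

Midpoints: 141.5, 145.5, 149.5, 153.5, 157.5, 161.5, 165.5, 169.5
n = 111, Σfm = 16910.5, mean = 152.3468
Σfm² = 2585041.75
Σf(m − x̄)² = Σfm² − (Σfm)²/n = 2585041.75 − 16910.5²/111 = 8780.3964
Sample variance = 8780.3964 / 110 = 79.8218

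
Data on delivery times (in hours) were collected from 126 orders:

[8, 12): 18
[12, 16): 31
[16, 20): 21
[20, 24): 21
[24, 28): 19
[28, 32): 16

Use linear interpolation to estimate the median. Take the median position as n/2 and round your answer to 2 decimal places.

Cumulative frequencies: 18, 49, 70, 91, 110, 126
n = 126; position = n/2 = 63.
This falls in the class [16, 20): L = 16, F = 49, f = 21, h = 4.
Median ≈ 16 + ((63 − 49) / 21) × 4 = 18.6667

18.67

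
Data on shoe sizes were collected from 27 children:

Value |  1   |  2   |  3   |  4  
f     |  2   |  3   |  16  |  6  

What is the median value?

Cumulative frequencies: 2, 5, 21, 27
n = 27, so the median is the value in position (n+1)/2 = 14.
Position 14 falls at value 3.

3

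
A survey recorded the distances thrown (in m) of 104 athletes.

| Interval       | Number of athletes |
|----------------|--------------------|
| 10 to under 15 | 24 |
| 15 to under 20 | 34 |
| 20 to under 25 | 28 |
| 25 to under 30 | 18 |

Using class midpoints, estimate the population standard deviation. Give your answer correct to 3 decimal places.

5.110

Midpoints: 12.5, 17.5, 22.5, 27.5
n = 104, Σfm = 2020, mean = 19.4231
Σfm² = 41950
Σf(m − x̄)² = Σfm² − (Σfm)²/n = 41950 − 2020²/104 = 2715.3846
Population variance = 2715.3846 / 104 = 26.1095
Standard deviation = √26.1095 = 5.1097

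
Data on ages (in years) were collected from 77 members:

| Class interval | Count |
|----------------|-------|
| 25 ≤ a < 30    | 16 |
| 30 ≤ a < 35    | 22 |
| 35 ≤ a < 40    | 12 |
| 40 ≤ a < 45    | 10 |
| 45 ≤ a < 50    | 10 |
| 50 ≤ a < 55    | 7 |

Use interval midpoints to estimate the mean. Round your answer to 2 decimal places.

Midpoints: 27.5, 32.5, 37.5, 42.5, 47.5, 52.5
Σfm = 16×27.5 + 22×32.5 + 12×37.5 + 10×42.5 + 10×47.5 + 7×52.5 = 2872.5
n = Σf = 77
Mean = 2872.5 / 77 = 37.3052

37.31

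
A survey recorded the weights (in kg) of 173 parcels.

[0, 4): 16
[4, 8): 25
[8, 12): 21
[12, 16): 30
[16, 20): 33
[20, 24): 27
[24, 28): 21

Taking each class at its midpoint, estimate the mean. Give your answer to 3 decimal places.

14.717

Midpoints: 2, 6, 10, 14, 18, 22, 26
Σfm = 16×2 + 25×6 + 21×10 + 30×14 + 33×18 + 27×22 + 21×26 = 2546
n = Σf = 173
Mean = 2546 / 173 = 14.7168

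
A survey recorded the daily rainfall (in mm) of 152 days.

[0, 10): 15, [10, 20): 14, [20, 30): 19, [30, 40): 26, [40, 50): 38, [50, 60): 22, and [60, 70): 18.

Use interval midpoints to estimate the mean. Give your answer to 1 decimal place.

Midpoints: 5, 15, 25, 35, 45, 55, 65
Σfm = 15×5 + 14×15 + 19×25 + 26×35 + 38×45 + 22×55 + 18×65 = 5760
n = Σf = 152
Mean = 5760 / 152 = 37.8947

37.9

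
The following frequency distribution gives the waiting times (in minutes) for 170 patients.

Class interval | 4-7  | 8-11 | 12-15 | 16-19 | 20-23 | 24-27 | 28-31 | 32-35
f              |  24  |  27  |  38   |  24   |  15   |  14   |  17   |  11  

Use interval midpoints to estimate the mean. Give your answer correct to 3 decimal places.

16.888

Midpoints: 5.5, 9.5, 13.5, 17.5, 21.5, 25.5, 29.5, 33.5
Σfm = 24×5.5 + 27×9.5 + 38×13.5 + 24×17.5 + 15×21.5 + 14×25.5 + 17×29.5 + 11×33.5 = 2871
n = Σf = 170
Mean = 2871 / 170 = 16.8882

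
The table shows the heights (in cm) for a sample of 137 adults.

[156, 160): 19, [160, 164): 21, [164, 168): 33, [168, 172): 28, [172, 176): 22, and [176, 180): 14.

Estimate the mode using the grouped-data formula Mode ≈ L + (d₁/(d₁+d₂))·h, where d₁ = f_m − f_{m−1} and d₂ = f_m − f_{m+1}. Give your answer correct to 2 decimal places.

Modal class: [164, 168) (highest frequency 33).
d₁ = 33 − 21 = 12, d₂ = 33 − 28 = 5
Mode ≈ 164 + (12/(12+5)) × 4 = 164 + 2.8235 = 166.8235

166.82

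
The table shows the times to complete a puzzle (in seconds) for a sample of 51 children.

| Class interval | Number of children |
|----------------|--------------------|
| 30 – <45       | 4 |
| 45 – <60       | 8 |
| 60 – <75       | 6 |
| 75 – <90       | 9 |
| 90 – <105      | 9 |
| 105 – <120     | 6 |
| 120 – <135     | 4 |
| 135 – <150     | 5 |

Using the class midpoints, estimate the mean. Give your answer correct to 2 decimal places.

88.09

Midpoints: 37.5, 52.5, 67.5, 82.5, 97.5, 112.5, 127.5, 142.5
Σfm = 4×37.5 + 8×52.5 + 6×67.5 + 9×82.5 + 9×97.5 + 6×112.5 + 4×127.5 + 5×142.5 = 4492.5
n = Σf = 51
Mean = 4492.5 / 51 = 88.0882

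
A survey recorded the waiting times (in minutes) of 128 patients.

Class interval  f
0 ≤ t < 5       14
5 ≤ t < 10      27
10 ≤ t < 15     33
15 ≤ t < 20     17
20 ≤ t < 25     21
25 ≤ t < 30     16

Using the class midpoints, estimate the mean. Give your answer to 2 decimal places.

14.53

Midpoints: 2.5, 7.5, 12.5, 17.5, 22.5, 27.5
Σfm = 14×2.5 + 27×7.5 + 33×12.5 + 17×17.5 + 21×22.5 + 16×27.5 = 1860
n = Σf = 128
Mean = 1860 / 128 = 14.5312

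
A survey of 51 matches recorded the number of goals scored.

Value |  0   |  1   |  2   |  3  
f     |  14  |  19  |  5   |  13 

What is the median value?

Cumulative frequencies: 14, 33, 38, 51
n = 51, so the median is the value in position (n+1)/2 = 26.
Position 26 falls at value 1.

1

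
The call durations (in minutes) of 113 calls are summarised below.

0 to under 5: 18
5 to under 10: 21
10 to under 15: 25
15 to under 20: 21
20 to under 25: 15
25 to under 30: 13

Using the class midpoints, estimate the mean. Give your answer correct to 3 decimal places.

Midpoints: 2.5, 7.5, 12.5, 17.5, 22.5, 27.5
Σfm = 18×2.5 + 21×7.5 + 25×12.5 + 21×17.5 + 15×22.5 + 13×27.5 = 1577.5
n = Σf = 113
Mean = 1577.5 / 113 = 13.9602

13.960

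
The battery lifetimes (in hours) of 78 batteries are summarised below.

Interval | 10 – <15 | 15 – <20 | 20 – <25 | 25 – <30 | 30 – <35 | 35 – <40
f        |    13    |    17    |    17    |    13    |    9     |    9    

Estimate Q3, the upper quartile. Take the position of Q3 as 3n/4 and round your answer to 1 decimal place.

Cumulative frequencies: 13, 30, 47, 60, 69, 78
n = 78; position = 3n/4 = 58.5.
This falls in the class 25 – <30: L = 25, F = 47, f = 13, h = 5.
Upper quartile ≈ 25 + ((58.5 − 47) / 13) × 5 = 29.4231

29.4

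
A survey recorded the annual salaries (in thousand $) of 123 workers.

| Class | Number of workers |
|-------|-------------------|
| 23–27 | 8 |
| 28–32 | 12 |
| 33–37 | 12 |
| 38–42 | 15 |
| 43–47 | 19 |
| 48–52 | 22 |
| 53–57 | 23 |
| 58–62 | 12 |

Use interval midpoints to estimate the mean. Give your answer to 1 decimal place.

44.9

Midpoints: 25, 30, 35, 40, 45, 50, 55, 60
Σfm = 8×25 + 12×30 + 12×35 + 15×40 + 19×45 + 22×50 + 23×55 + 12×60 = 5520
n = Σf = 123
Mean = 5520 / 123 = 44.8780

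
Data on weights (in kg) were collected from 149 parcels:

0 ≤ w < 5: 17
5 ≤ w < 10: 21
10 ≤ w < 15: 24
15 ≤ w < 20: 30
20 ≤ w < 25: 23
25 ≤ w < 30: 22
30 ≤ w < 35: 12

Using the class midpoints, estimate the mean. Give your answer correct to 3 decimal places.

17.030

Midpoints: 2.5, 7.5, 12.5, 17.5, 22.5, 27.5, 32.5
Σfm = 17×2.5 + 21×7.5 + 24×12.5 + 30×17.5 + 23×22.5 + 22×27.5 + 12×32.5 = 2537.5
n = Σf = 149
Mean = 2537.5 / 149 = 17.0302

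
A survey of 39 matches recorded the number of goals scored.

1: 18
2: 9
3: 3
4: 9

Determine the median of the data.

Cumulative frequencies: 18, 27, 30, 39
n = 39, so the median is the value in position (n+1)/2 = 20.
Position 20 falls at value 2.

2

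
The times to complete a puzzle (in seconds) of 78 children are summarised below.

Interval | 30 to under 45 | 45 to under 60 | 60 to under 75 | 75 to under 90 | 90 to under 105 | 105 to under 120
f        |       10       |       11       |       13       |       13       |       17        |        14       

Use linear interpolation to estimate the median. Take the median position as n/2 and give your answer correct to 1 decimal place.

Cumulative frequencies: 10, 21, 34, 47, 64, 78
n = 78; position = n/2 = 39.
This falls in the class 75 to under 90: L = 75, F = 34, f = 13, h = 15.
Median ≈ 75 + ((39 − 34) / 13) × 15 = 80.7692

80.8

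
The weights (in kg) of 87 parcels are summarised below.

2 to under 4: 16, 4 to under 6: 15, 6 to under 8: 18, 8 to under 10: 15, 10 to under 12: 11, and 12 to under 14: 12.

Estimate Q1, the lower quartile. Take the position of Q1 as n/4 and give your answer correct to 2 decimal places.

4.77

Cumulative frequencies: 16, 31, 49, 64, 75, 87
n = 87; position = n/4 = 21.75.
This falls in the class 4 to under 6: L = 4, F = 16, f = 15, h = 2.
Lower quartile ≈ 4 + ((21.75 − 16) / 15) × 2 = 4.7667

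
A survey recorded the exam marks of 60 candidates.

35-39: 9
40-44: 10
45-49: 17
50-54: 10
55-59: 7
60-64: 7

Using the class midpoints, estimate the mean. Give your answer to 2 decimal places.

Midpoints: 37, 42, 47, 52, 57, 62
Σfm = 9×37 + 10×42 + 17×47 + 10×52 + 7×57 + 7×62 = 2905
n = Σf = 60
Mean = 2905 / 60 = 48.4167

48.42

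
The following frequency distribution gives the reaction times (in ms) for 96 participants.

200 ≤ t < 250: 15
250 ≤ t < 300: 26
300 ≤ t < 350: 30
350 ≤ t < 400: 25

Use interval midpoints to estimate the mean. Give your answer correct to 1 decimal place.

308.9

Midpoints: 225, 275, 325, 375
Σfm = 15×225 + 26×275 + 30×325 + 25×375 = 29650
n = Σf = 96
Mean = 29650 / 96 = 308.8542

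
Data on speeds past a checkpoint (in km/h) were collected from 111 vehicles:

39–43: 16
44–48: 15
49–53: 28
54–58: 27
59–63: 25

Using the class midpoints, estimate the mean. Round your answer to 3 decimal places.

52.351

Midpoints: 41, 46, 51, 56, 61
Σfm = 16×41 + 15×46 + 28×51 + 27×56 + 25×61 = 5811
n = Σf = 111
Mean = 5811 / 111 = 52.3514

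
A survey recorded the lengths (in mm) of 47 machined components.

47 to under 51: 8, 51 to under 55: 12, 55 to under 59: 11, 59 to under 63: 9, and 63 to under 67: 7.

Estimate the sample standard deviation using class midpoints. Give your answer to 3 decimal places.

Midpoints: 49, 53, 57, 61, 65
n = 47, Σfm = 2659, mean = 56.5745
Σfm² = 151719
Σf(m − x̄)² = Σfm² − (Σfm)²/n = 151719 − 2659²/47 = 1287.4894
Sample variance = 1287.4894 / 46 = 27.9889
Standard deviation = √27.9889 = 5.2905

5.290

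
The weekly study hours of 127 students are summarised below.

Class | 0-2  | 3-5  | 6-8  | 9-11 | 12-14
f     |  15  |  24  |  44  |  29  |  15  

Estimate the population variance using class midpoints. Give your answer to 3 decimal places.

Midpoints: 1, 4, 7, 10, 13
n = 127, Σfm = 904, mean = 7.1181
Σfm² = 7990
Σf(m − x̄)² = Σfm² − (Σfm)²/n = 7990 − 904²/127 = 1555.2283
Population variance = 1555.2283 / 127 = 12.2459

12.246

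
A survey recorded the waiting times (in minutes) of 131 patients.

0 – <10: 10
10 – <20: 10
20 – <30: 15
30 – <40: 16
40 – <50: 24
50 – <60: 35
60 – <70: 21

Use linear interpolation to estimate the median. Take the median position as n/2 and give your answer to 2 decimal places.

Cumulative frequencies: 10, 20, 35, 51, 75, 110, 131
n = 131; position = n/2 = 65.5.
This falls in the class 40 – <50: L = 40, F = 51, f = 24, h = 10.
Median ≈ 40 + ((65.5 − 51) / 24) × 10 = 46.0417

46.04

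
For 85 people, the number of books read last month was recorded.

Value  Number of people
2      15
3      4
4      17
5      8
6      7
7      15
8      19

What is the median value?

Cumulative frequencies: 15, 19, 36, 44, 51, 66, 85
n = 85, so the median is the value in position (n+1)/2 = 43.
Position 43 falls at value 5.

5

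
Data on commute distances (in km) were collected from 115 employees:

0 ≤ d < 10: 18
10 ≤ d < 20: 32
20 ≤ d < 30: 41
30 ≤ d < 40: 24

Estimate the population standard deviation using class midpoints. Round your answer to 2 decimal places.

9.83

Midpoints: 5, 15, 25, 35
n = 115, Σfm = 2435, mean = 21.1739
Σfm² = 62675
Σf(m − x̄)² = Σfm² − (Σfm)²/n = 62675 − 2435²/115 = 11116.5217
Population variance = 11116.5217 / 115 = 96.6654
Standard deviation = √96.6654 = 9.8319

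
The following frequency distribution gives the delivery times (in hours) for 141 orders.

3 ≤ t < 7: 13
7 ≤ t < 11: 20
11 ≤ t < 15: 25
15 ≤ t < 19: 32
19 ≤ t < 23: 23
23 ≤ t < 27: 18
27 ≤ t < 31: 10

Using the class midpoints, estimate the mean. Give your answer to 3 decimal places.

Midpoints: 5, 9, 13, 17, 21, 25, 29
Σfm = 13×5 + 20×9 + 25×13 + 32×17 + 23×21 + 18×25 + 10×29 = 2337
n = Σf = 141
Mean = 2337 / 141 = 16.5745

16.574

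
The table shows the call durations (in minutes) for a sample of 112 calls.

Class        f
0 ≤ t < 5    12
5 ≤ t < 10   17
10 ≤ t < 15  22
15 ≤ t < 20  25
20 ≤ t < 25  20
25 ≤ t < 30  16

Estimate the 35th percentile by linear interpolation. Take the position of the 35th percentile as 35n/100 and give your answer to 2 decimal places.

Cumulative frequencies: 12, 29, 51, 76, 96, 112
n = 112; position = 35n/100 = 39.2.
This falls in the class 10 ≤ t < 15: L = 10, F = 29, f = 22, h = 5.
35th percentile ≈ 10 + ((39.2 − 29) / 22) × 5 = 12.3182

12.32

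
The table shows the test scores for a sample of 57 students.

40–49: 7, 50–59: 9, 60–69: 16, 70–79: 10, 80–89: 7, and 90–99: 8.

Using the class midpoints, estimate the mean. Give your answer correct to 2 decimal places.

Midpoints: 44.5, 54.5, 64.5, 74.5, 84.5, 94.5
Σfm = 7×44.5 + 9×54.5 + 16×64.5 + 10×74.5 + 7×84.5 + 8×94.5 = 3926.5
n = Σf = 57
Mean = 3926.5 / 57 = 68.8860

68.89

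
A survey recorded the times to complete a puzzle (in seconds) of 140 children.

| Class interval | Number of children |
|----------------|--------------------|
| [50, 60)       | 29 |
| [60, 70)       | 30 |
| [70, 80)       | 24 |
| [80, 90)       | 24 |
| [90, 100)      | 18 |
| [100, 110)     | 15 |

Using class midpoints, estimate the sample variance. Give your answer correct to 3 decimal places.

Midpoints: 55, 65, 75, 85, 95, 105
n = 140, Σfm = 10670, mean = 76.2143
Σfm² = 850700
Σf(m − x̄)² = Σfm² − (Σfm)²/n = 850700 − 10670²/140 = 37493.5714
Sample variance = 37493.5714 / 139 = 269.7379

269.738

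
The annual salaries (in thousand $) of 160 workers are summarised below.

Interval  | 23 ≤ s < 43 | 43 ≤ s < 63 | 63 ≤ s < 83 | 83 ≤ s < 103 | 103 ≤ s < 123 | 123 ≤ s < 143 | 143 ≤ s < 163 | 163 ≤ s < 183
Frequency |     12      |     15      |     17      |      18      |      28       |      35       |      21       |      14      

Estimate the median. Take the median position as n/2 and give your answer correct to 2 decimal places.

115.86

Cumulative frequencies: 12, 27, 44, 62, 90, 125, 146, 160
n = 160; position = n/2 = 80.
This falls in the class 103 ≤ s < 123: L = 103, F = 62, f = 28, h = 20.
Median ≈ 103 + ((80 − 62) / 28) × 20 = 115.8571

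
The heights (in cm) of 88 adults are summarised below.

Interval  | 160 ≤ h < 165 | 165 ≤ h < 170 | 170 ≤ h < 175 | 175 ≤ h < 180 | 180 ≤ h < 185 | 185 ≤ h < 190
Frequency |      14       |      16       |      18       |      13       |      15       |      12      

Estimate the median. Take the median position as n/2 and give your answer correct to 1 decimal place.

Cumulative frequencies: 14, 30, 48, 61, 76, 88
n = 88; position = n/2 = 44.
This falls in the class 170 ≤ h < 175: L = 170, F = 30, f = 18, h = 5.
Median ≈ 170 + ((44 − 30) / 18) × 5 = 173.8889

173.9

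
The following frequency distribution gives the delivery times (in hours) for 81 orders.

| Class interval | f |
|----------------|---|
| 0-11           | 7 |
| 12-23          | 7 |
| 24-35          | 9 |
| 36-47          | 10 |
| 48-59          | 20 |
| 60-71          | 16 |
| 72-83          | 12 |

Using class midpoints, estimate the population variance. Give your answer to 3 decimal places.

Midpoints: 5.5, 17.5, 29.5, 41.5, 53.5, 65.5, 77.5
n = 81, Σfm = 3889.5, mean = 48.0185
Σfm² = 225374.25
Σf(m − x̄)² = Σfm² − (Σfm)²/n = 225374.25 − 3889.5²/81 = 38606.2222
Population variance = 38606.2222 / 81 = 476.6200

476.620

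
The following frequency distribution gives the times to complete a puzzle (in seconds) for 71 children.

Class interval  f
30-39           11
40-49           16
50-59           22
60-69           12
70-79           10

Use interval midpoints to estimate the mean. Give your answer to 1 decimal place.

53.7

Midpoints: 34.5, 44.5, 54.5, 64.5, 74.5
Σfm = 11×34.5 + 16×44.5 + 22×54.5 + 12×64.5 + 10×74.5 = 3809.5
n = Σf = 71
Mean = 3809.5 / 71 = 53.6549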